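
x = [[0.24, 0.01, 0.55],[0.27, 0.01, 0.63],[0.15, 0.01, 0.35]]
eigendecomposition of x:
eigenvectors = [[-0.61, -0.9, -0.35], [-0.69, 0.2, -0.92], [-0.39, 0.38, 0.17]]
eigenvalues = [0.6, 0.0, -0.01]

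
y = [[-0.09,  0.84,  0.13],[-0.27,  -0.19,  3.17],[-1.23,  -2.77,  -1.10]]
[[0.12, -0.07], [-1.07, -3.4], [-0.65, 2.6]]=y @[[0.3,-1.03], [0.22,-0.02], [-0.30,-1.16]]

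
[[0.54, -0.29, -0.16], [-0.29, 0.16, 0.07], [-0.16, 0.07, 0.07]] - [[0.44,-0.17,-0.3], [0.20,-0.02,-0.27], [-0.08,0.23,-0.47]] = [[0.10,-0.12,0.14], [-0.49,0.18,0.34], [-0.08,-0.16,0.54]]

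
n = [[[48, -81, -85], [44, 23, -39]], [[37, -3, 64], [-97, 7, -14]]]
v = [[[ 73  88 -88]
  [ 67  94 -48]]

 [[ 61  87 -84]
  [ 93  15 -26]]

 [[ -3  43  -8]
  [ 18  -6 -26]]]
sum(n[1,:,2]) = 50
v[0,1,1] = 94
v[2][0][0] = -3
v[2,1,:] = [18, -6, -26]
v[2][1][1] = -6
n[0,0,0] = 48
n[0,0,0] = 48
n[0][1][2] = -39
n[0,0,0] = 48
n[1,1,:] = [-97, 7, -14]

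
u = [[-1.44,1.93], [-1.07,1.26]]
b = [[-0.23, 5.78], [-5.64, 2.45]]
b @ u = [[-5.85, 6.84],[5.50, -7.8]]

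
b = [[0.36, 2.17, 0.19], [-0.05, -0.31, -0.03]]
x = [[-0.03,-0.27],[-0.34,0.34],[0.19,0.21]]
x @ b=[[0.0,0.02,0.0], [-0.14,-0.84,-0.07], [0.06,0.35,0.03]]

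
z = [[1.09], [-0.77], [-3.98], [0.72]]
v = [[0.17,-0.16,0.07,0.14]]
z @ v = [[0.19, -0.17, 0.08, 0.15], [-0.13, 0.12, -0.05, -0.11], [-0.68, 0.64, -0.28, -0.56], [0.12, -0.12, 0.05, 0.10]]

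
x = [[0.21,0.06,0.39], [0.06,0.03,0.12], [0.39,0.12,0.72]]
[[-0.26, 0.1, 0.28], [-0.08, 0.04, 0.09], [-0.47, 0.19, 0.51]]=x@[[-0.68, 0.45, 0.21], [-0.12, 0.74, 0.42], [-0.27, -0.11, 0.53]]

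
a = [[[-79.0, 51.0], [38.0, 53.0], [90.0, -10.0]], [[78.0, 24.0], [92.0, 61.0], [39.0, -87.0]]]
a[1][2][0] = 39.0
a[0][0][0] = -79.0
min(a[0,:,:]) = -79.0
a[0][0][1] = 51.0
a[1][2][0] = 39.0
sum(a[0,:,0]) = 49.0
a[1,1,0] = 92.0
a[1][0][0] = 78.0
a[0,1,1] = 53.0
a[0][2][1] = -10.0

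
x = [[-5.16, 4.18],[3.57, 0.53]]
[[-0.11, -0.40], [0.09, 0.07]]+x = [[-5.27, 3.78], [3.66, 0.6]]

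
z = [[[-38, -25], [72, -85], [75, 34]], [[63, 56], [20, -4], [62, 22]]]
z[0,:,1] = [-25, -85, 34]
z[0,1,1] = -85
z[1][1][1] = -4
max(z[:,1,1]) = -4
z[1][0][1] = 56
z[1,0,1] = 56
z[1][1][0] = 20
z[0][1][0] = 72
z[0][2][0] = 75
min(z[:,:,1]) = -85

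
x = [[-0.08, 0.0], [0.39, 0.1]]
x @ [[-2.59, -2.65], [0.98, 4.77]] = [[0.21,  0.21], [-0.91,  -0.56]]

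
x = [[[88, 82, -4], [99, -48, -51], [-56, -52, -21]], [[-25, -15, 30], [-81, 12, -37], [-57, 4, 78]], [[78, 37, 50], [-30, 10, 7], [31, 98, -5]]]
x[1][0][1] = -15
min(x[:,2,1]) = -52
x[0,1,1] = -48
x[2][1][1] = 10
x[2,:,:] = [[78, 37, 50], [-30, 10, 7], [31, 98, -5]]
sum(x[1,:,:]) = -91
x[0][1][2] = -51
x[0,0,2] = -4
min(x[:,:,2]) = -51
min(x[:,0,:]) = -25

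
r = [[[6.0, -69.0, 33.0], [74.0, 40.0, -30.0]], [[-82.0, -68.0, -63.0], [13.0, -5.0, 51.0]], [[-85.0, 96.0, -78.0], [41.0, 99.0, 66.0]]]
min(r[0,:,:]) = -69.0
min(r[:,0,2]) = -78.0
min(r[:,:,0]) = -85.0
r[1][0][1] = -68.0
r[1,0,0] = -82.0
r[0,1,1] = 40.0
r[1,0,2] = -63.0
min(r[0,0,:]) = -69.0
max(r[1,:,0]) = 13.0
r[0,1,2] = -30.0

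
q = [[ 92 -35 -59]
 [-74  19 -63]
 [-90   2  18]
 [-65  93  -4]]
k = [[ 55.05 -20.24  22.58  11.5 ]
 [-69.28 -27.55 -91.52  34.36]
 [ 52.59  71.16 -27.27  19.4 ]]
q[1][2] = -63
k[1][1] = -27.55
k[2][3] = 19.4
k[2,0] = 52.59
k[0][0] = 55.05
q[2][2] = 18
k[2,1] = 71.16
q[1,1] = 19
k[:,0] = [55.05, -69.28, 52.59]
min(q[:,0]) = -90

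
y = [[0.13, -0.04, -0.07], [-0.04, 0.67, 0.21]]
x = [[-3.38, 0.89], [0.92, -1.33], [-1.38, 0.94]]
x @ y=[[-0.48, 0.73, 0.42],[0.17, -0.93, -0.34],[-0.22, 0.68, 0.29]]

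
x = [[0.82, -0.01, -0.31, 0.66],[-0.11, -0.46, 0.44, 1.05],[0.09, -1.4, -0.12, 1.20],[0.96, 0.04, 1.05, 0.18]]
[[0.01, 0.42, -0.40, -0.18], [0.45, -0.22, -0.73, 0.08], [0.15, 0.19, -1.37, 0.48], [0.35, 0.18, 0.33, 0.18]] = x @ [[-0.11,0.51,0.12,0.05], [0.13,-0.18,0.44,-0.57], [0.37,-0.27,0.29,0.19], [0.32,-0.12,-0.61,-0.25]]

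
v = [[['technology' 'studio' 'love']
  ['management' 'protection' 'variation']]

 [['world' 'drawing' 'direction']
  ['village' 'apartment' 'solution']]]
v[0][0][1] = 'studio'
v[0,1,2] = 'variation'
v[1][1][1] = 'apartment'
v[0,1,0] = 'management'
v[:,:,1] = [['studio', 'protection'], ['drawing', 'apartment']]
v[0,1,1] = 'protection'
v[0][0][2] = 'love'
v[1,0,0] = 'world'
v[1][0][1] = 'drawing'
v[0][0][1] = 'studio'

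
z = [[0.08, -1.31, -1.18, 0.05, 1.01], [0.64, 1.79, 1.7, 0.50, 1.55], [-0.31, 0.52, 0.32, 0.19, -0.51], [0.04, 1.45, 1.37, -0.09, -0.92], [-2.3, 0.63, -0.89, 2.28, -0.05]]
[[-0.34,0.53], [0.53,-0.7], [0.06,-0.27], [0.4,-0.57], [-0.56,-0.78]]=z@[[-0.07, 0.11], [0.02, -0.22], [0.31, -0.18], [-0.2, -0.24], [0.07, 0.03]]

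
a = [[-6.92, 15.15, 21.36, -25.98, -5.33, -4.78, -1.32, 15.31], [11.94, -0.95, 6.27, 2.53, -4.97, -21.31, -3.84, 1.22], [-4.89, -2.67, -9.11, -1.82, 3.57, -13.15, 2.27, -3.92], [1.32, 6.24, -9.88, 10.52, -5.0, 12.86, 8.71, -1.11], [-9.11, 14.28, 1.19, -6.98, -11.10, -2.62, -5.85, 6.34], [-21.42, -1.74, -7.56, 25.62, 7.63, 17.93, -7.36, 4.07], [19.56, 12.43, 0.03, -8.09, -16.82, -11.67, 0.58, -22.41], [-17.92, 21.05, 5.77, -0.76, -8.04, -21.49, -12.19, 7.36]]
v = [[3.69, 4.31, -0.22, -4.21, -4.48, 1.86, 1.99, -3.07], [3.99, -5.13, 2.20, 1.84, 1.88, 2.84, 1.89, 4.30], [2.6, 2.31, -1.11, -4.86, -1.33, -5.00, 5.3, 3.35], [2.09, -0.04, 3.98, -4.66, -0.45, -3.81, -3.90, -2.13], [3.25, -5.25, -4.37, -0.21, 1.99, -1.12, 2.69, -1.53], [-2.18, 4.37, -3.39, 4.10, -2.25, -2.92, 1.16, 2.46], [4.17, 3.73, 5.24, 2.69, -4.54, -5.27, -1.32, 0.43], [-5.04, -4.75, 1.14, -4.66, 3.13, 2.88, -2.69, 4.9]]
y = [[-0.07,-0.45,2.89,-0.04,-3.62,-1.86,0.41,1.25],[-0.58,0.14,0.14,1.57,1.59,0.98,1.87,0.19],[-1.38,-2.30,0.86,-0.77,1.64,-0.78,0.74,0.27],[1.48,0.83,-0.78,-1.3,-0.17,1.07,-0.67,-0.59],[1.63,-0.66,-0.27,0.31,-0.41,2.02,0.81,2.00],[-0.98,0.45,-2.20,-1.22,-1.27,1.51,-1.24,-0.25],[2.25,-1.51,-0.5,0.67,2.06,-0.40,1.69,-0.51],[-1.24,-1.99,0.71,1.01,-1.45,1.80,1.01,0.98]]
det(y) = 1639.26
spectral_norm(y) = 5.97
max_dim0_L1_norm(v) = 29.89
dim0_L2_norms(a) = [38.23, 32.88, 27.71, 39.58, 24.9, 41.73, 18.3, 29.42]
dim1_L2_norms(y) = [5.18, 3.14, 3.53, 2.67, 3.49, 3.6, 3.94, 3.79]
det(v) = -2058837.92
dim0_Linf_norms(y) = [2.25, 2.3, 2.89, 1.57, 3.62, 2.02, 1.87, 2.0]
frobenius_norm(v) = 27.06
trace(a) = 8.31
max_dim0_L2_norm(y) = 5.15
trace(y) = 3.40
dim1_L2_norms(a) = [41.18, 26.16, 17.99, 22.73, 23.27, 40.32, 39.04, 39.08]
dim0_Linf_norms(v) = [5.04, 5.25, 5.24, 4.86, 4.54, 5.27, 5.3, 4.9]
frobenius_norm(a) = 91.86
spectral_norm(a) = 60.89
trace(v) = -4.56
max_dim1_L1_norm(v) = 29.19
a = y @ v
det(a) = -3369106353.55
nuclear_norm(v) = 66.75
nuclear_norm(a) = 206.59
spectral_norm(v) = 16.10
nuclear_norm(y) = 25.64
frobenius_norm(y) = 10.55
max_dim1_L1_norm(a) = 96.15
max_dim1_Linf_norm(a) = 25.98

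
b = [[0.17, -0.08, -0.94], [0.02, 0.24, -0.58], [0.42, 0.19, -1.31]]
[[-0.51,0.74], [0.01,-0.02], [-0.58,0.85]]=b @ [[-0.8,1.16], [0.90,-1.31], [0.32,-0.47]]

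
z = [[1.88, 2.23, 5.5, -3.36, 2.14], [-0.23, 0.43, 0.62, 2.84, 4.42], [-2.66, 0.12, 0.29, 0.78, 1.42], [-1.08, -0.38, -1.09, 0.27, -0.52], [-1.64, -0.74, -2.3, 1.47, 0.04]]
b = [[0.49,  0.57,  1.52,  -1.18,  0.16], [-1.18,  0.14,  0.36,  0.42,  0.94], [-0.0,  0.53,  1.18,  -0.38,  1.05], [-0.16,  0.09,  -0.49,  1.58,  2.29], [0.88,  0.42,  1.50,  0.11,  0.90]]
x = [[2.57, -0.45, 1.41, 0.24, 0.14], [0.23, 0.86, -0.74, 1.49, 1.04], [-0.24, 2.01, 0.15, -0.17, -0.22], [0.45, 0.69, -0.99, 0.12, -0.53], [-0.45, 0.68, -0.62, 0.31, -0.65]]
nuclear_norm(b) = 8.12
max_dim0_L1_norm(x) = 4.69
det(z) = 0.01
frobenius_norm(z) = 10.30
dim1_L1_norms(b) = [3.92, 3.04, 3.14, 4.61, 3.81]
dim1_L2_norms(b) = [2.07, 1.61, 1.71, 2.83, 2.01]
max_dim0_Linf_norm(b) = 2.29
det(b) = 0.03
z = x @ b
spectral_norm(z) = 8.16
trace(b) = 4.29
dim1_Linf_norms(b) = [1.52, 1.18, 1.18, 2.29, 1.5]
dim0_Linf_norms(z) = [2.66, 2.23, 5.5, 3.36, 4.42]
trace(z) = 2.91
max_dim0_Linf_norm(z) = 5.5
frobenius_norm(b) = 4.67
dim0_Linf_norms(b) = [1.18, 0.57, 1.52, 1.58, 2.29]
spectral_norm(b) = 3.23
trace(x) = 3.05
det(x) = 7.44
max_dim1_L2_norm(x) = 2.98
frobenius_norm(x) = 4.61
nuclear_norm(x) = 9.11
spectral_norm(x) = 3.24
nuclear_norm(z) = 16.83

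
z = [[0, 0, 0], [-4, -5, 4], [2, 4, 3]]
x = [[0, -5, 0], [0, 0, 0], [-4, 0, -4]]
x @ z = [[20, 25, -20], [0, 0, 0], [-8, -16, -12]]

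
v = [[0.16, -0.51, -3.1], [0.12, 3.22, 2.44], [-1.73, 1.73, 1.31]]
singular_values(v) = [5.28, 1.94, 1.53]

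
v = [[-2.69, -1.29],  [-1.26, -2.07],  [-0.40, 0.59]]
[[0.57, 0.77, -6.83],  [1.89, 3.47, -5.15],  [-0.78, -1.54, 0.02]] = v @ [[0.32, 0.73, 1.90], [-1.11, -2.12, 1.33]]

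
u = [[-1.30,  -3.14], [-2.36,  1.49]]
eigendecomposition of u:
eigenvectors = [[-0.88, 0.58],[-0.47, -0.82]]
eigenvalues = [-2.96, 3.15]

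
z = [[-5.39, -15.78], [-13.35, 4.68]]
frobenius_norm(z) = 21.87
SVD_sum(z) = [[-5.06,  -15.88], [0.12,  0.39]] + [[-0.33, 0.10], [-13.47, 4.29]]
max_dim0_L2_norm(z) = 16.46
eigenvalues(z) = [-15.72, 15.01]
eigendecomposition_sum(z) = [[-10.43, -8.07], [-6.83, -5.28]] + [[5.04, -7.71],[-6.52, 9.96]]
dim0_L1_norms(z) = [18.74, 20.46]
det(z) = -235.89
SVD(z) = [[-1.0, 0.02], [0.02, 1.00]] @ diag([16.676525303595838, 14.144925019190726]) @ [[0.3, 0.95], [-0.95, 0.30]]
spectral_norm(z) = 16.68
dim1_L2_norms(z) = [16.68, 14.15]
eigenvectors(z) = [[-0.84,0.61], [-0.55,-0.79]]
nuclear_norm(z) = 30.82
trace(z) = -0.71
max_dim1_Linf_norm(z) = 15.78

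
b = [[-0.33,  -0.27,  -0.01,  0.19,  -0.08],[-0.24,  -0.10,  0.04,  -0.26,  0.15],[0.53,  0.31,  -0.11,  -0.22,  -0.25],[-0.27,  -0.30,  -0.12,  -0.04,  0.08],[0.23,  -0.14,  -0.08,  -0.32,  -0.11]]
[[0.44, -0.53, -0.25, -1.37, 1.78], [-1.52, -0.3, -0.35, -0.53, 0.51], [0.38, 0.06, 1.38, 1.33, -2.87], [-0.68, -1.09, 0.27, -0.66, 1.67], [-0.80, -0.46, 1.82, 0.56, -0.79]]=b @ [[0.79, 1.29, 3.07, 3.53, -2.0],[0.6, 0.58, -3.26, 0.09, -3.23],[-0.27, 4.79, -1.49, -1.0, -0.82],[3.61, 0.74, -1.23, 0.11, 2.04],[-2.14, 0.47, -1.31, 2.61, 1.79]]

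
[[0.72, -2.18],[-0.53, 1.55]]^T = [[0.72, -0.53], [-2.18, 1.55]]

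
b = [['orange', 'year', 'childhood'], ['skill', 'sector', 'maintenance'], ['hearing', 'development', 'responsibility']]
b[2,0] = 'hearing'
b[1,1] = 'sector'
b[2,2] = 'responsibility'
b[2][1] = 'development'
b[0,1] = 'year'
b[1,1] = 'sector'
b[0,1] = 'year'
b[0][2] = 'childhood'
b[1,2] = 'maintenance'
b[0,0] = 'orange'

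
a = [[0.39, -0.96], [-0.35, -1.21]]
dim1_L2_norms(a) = [1.04, 1.26]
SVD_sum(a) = [[-0.02, -0.95], [-0.03, -1.22]] + [[0.41, -0.01], [-0.32, 0.01]]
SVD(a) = [[0.62, 0.79], [0.79, -0.62]] @ diag([1.5449405657105786, 0.5229327379519063]) @ [[-0.02, -1.0], [1.00, -0.02]]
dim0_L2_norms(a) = [0.52, 1.54]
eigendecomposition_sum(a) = [[0.52, -0.28], [-0.10, 0.05]] + [[-0.13,-0.68], [-0.25,-1.26]]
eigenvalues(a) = [0.58, -1.4]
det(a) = -0.81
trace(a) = -0.82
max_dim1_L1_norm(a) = 1.56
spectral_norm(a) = 1.54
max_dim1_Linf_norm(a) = 1.21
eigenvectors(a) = [[0.98, 0.47], [-0.19, 0.88]]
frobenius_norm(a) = 1.63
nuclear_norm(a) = 2.07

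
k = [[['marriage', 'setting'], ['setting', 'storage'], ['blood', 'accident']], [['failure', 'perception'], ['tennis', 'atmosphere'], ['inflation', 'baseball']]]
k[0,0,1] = 'setting'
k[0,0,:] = ['marriage', 'setting']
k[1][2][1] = 'baseball'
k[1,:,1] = ['perception', 'atmosphere', 'baseball']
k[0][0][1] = 'setting'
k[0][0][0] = 'marriage'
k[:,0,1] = ['setting', 'perception']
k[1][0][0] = 'failure'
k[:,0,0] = ['marriage', 'failure']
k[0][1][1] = 'storage'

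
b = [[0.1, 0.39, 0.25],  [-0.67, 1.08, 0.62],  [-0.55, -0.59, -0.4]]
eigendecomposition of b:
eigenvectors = [[(0.29-0.15j), (0.29+0.15j), (-0.06+0j)], [0.71+0.00j, 0.71-0.00j, -0.53+0.00j], [-0.48+0.41j, -0.48-0.41j, 0.85+0.00j]]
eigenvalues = [(0.39+0.5j), (0.39-0.5j), (0.01+0j)]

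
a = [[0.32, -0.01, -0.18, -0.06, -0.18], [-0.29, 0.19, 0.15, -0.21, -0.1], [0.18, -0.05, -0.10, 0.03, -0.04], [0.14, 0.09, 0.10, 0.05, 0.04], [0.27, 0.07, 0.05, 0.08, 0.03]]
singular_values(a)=[0.61, 0.31, 0.28, 0.0, 0.0]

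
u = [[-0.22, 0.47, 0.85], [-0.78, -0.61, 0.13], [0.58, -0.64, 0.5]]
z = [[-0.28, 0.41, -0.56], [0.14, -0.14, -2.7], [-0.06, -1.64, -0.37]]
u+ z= [[-0.50, 0.88, 0.29], [-0.64, -0.75, -2.57], [0.52, -2.28, 0.13]]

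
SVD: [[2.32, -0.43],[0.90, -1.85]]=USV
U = [[-0.78, -0.62], [-0.62, 0.78]]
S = [2.8, 1.39]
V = [[-0.85, 0.53],  [-0.53, -0.85]]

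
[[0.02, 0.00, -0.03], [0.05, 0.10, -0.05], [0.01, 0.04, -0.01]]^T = [[0.02, 0.05, 0.01], [0.00, 0.1, 0.04], [-0.03, -0.05, -0.01]]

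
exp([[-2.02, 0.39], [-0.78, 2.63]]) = [[-0.05, 1.11], [-2.22, 13.17]]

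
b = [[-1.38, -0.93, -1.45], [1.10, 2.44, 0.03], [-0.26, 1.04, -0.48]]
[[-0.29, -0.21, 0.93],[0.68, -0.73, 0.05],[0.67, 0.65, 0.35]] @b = [[-0.07, 0.72, -0.03], [-1.75, -2.36, -1.03], [-0.3, 1.33, -1.12]]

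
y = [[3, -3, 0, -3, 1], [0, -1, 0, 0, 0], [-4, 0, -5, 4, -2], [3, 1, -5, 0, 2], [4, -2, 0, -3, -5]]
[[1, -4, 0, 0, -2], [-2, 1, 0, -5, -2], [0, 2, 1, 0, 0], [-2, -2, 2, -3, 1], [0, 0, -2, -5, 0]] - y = [[-2, -1, 0, 3, -3], [-2, 2, 0, -5, -2], [4, 2, 6, -4, 2], [-5, -3, 7, -3, -1], [-4, 2, -2, -2, 5]]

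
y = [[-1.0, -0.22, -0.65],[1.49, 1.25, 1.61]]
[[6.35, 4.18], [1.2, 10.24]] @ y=[[-0.12, 3.83, 2.60], [14.06, 12.54, 15.71]]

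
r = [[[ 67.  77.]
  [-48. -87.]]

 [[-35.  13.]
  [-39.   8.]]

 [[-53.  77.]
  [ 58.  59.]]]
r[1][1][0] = -39.0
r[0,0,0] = 67.0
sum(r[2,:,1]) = 136.0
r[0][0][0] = 67.0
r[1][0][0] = -35.0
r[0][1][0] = -48.0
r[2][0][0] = -53.0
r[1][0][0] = -35.0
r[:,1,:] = [[-48.0, -87.0], [-39.0, 8.0], [58.0, 59.0]]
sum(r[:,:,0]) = -50.0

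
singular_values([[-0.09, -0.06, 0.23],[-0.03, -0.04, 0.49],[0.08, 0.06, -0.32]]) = [0.64, 0.09, 0.0]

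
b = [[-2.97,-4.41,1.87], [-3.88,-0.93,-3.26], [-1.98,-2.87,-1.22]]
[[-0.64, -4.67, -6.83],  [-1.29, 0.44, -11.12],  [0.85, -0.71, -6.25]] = b@ [[0.96,0.65,2.19], [-0.73,0.21,0.37], [-0.54,-0.97,0.7]]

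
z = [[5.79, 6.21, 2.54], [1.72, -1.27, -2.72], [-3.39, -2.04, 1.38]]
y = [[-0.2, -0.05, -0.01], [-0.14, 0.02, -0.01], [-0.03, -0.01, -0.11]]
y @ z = [[-1.21, -1.16, -0.39], [-0.74, -0.87, -0.42], [0.18, 0.05, -0.2]]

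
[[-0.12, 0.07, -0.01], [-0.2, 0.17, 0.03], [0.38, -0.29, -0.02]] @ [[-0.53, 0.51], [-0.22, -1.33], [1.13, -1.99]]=[[0.04, -0.13], [0.1, -0.39], [-0.16, 0.62]]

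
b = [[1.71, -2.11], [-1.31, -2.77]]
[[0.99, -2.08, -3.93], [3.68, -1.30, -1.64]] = b @ [[-0.67, -0.40, -0.99], [-1.01, 0.66, 1.06]]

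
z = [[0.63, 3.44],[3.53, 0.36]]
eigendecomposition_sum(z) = [[2.07,1.96],[2.02,1.91]] + [[-1.44,1.48], [1.51,-1.55]]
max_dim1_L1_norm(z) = 4.07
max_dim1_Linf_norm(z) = 3.53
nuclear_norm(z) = 6.98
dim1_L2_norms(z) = [3.5, 3.55]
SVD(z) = [[-0.69, -0.73],[-0.73, 0.69]] @ diag([3.9846550431999708, 2.9905725516531176]) @ [[-0.75, -0.66], [0.66, -0.75]]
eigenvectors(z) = [[0.72, -0.69],  [0.70, 0.73]]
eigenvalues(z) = [3.98, -2.99]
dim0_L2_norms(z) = [3.59, 3.46]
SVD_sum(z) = [[2.06,1.81], [2.17,1.91]] + [[-1.43, 1.63], [1.36, -1.55]]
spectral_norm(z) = 3.98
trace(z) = 0.99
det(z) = -11.92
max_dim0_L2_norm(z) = 3.59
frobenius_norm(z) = 4.98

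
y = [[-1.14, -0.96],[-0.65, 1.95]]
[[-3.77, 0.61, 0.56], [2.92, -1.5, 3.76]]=y@[[1.60, 0.09, -1.65], [2.03, -0.74, 1.38]]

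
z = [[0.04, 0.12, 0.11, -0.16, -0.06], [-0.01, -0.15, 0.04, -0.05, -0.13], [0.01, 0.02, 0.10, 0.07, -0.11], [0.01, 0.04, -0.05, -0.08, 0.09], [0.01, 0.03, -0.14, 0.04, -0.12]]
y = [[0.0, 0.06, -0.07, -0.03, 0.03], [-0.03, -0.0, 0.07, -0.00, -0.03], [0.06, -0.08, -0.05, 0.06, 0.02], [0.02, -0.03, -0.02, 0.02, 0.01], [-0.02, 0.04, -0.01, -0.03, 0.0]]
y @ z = [[-0.0,-0.01,-0.01,-0.00,-0.01], [-0.0,-0.00,0.01,0.01,-0.0], [0.00,0.02,-0.01,-0.01,0.02], [0.0,0.01,-0.00,-0.00,0.01], [-0.00,-0.01,-0.0,0.0,-0.01]]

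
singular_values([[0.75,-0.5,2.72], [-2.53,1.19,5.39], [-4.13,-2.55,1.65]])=[7.19, 4.06, 1.77]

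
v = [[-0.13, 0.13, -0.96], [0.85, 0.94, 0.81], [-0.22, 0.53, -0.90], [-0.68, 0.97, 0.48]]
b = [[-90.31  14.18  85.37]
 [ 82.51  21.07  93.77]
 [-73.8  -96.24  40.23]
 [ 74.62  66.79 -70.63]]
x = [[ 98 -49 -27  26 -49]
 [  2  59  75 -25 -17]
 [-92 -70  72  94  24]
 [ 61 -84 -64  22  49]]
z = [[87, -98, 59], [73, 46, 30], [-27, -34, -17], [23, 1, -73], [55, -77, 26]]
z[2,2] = -17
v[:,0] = [-0.132, 0.847, -0.222, -0.683]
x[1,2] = 75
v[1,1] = 0.941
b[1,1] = 21.07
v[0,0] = -0.132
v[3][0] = -0.683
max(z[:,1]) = 46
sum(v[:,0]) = -0.19000000000000006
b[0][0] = -90.31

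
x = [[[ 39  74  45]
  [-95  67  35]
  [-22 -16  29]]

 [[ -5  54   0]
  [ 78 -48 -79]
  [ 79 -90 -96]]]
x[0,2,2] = 29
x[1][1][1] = -48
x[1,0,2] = 0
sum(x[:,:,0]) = 74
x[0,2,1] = -16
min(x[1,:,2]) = -96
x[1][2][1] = -90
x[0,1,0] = -95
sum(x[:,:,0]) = 74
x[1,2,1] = -90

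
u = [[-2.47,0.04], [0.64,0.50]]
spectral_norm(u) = 2.55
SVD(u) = [[-0.97,  0.26],[0.26,  0.97]] @ diag([2.553097694579069, 0.49375313865842346]) @ [[1.0, 0.04], [-0.04, 1.0]]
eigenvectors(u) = [[-0.98, -0.01], [0.21, -1.00]]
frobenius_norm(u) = 2.60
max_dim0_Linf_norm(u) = 2.47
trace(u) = -1.97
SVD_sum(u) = [[-2.47, -0.09], [0.66, 0.02]] + [[-0.00, 0.13], [-0.02, 0.48]]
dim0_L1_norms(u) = [3.11, 0.54]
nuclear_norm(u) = 3.05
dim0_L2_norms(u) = [2.55, 0.5]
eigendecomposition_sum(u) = [[-2.47, 0.03], [0.53, -0.01]] + [[0.0, 0.01], [0.11, 0.51]]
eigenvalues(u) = [-2.48, 0.51]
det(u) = -1.26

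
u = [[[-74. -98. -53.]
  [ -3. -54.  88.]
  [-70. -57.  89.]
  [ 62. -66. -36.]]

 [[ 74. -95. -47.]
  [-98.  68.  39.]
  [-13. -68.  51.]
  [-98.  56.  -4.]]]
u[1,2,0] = -13.0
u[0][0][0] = -74.0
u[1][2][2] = 51.0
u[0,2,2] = 89.0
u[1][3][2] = -4.0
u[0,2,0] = -70.0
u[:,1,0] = [-3.0, -98.0]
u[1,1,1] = 68.0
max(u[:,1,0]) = -3.0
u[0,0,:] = [-74.0, -98.0, -53.0]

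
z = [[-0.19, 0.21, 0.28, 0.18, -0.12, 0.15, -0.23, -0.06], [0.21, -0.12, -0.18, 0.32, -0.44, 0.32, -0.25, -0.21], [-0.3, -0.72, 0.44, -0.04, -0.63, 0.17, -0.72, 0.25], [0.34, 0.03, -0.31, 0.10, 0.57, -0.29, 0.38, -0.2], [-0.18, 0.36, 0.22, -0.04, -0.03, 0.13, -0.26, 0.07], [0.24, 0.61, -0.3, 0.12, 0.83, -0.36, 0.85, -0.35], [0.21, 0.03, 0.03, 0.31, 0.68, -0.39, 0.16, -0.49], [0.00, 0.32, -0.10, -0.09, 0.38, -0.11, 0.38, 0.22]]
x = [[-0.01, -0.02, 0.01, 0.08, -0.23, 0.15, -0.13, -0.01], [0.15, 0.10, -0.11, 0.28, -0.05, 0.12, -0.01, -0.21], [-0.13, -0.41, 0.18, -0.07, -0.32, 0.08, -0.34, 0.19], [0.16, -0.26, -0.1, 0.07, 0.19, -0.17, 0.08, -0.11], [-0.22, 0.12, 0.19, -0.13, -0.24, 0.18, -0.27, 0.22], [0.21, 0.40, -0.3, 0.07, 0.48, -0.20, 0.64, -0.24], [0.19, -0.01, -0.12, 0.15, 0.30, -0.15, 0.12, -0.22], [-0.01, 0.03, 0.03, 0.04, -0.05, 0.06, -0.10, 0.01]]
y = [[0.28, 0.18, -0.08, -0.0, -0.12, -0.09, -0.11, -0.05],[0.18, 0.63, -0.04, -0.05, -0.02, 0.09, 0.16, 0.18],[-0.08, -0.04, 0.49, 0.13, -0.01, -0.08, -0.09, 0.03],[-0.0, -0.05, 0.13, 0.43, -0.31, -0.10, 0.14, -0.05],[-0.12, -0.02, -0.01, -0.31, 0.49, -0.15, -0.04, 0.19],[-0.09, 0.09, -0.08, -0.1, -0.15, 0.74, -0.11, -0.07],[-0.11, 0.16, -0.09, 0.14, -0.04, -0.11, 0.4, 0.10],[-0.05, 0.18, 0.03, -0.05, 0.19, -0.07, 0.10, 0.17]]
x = y @ z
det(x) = 0.00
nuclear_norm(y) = 3.63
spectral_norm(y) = 0.88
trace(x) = 0.03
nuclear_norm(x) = 2.71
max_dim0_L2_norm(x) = 0.8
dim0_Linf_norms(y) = [0.28, 0.63, 0.49, 0.43, 0.49, 0.74, 0.4, 0.19]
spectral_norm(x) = 1.41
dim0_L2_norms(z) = [0.65, 1.09, 0.74, 0.52, 1.49, 0.74, 1.32, 0.75]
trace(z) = 0.22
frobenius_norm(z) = 2.74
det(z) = -0.00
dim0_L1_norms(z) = [1.67, 2.4, 1.86, 1.2, 3.68, 1.92, 3.23, 1.85]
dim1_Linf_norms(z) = [0.28, 0.44, 0.72, 0.57, 0.36, 0.85, 0.68, 0.38]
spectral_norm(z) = 2.38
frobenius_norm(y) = 1.63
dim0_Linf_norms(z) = [0.34, 0.72, 0.44, 0.32, 0.83, 0.39, 0.85, 0.49]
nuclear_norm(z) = 5.05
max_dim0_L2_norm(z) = 1.49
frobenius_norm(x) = 1.61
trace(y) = 3.63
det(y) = -0.00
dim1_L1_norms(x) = [0.64, 1.03, 1.72, 1.14, 1.57, 2.54, 1.26, 0.33]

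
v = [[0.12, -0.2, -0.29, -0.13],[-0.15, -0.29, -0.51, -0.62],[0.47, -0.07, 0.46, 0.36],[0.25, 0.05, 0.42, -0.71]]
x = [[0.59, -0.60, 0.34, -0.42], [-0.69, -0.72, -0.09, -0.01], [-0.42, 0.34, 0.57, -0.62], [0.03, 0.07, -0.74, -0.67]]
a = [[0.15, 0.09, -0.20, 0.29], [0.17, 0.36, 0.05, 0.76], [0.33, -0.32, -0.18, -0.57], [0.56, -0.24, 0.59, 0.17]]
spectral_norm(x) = 1.01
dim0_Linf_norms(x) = [0.69, 0.72, 0.74, 0.67]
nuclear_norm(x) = 4.00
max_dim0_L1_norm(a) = 1.79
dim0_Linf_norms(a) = [0.56, 0.36, 0.59, 0.76]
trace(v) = -0.42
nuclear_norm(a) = 2.49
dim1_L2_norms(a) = [0.39, 0.86, 0.75, 0.86]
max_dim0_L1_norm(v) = 1.82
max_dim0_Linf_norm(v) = 0.71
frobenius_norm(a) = 1.49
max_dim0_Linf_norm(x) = 0.74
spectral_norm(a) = 1.12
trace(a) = 0.50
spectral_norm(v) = 1.12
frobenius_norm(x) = 2.00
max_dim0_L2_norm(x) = 1.0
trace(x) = -0.23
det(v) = 0.03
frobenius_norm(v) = 1.49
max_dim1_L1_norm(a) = 1.56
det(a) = 0.03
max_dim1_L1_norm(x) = 1.95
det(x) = 1.00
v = a @ x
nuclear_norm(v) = 2.50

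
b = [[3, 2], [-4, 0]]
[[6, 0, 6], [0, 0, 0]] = b@ [[0, 0, 0], [3, 0, 3]]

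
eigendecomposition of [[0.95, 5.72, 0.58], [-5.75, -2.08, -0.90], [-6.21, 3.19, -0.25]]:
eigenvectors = [[(-0.24+0.46j), (-0.24-0.46j), -0.12+0.00j],  [(-0.35-0.4j), -0.35+0.40j, (-0.09+0j)],  [(-0.67+0j), (-0.67-0j), 0.99+0.00j]]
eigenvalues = [(-0.81+6.12j), (-0.81-6.12j), (0.23+0j)]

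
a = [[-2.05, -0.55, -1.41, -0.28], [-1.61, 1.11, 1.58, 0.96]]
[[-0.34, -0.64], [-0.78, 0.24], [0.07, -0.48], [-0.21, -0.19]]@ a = [[1.73, -0.52, -0.53, -0.52], [1.21, 0.70, 1.48, 0.45], [0.63, -0.57, -0.86, -0.48], [0.74, -0.1, -0.0, -0.12]]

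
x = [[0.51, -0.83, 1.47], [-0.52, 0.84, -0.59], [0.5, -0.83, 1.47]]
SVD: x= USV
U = [[-0.65, -0.28, -0.71], [0.4, -0.92, -0.01], [-0.65, -0.28, 0.71]]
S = [2.71, 0.46, 0.01]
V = [[-0.32, 0.52, -0.79], [0.42, -0.67, -0.61], [-0.85, -0.53, -0.01]]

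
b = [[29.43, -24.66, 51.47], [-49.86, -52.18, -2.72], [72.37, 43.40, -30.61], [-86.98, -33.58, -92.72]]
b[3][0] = -86.98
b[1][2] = -2.72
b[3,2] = -92.72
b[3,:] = [-86.98, -33.58, -92.72]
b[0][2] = 51.47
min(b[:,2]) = -92.72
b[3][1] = -33.58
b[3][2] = -92.72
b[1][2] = -2.72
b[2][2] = -30.61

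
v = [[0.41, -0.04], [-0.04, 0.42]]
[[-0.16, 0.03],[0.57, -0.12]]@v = [[-0.07, 0.02],[0.24, -0.07]]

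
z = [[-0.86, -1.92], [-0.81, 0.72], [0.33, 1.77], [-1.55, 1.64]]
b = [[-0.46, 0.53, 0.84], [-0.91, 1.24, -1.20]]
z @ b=[[2.14, -2.84, 1.58], [-0.28, 0.46, -1.54], [-1.76, 2.37, -1.85], [-0.78, 1.21, -3.27]]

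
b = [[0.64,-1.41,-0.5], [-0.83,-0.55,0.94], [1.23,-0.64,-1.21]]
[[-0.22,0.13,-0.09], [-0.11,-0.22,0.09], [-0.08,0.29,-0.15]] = b @ [[-0.01, 0.31, -0.19], [0.16, 0.03, -0.0], [-0.03, 0.06, -0.07]]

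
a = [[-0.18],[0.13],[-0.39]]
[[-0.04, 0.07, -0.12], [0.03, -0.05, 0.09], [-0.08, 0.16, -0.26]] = a @ [[0.20,  -0.40,  0.67]]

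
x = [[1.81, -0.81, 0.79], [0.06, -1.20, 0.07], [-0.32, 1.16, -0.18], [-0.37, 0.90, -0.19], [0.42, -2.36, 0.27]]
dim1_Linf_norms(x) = [1.81, 1.2, 1.16, 0.9, 2.36]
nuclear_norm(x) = 5.03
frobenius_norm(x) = 3.78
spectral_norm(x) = 3.42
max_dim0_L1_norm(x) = 6.43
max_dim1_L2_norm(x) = 2.41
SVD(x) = [[-0.47,-0.87,-0.07], [-0.32,0.29,-0.86], [0.35,-0.12,-0.12], [0.29,-0.02,0.15], [-0.68,0.39,0.46]] @ diag([3.4182020995995517, 1.613377906236359, 0.0024774909873782336]) @ [[-0.4,  0.89,  -0.20], [-0.83,  -0.45,  -0.33], [-0.39,  0.04,  0.92]]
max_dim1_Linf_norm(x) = 2.36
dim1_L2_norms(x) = [2.13, 1.2, 1.22, 0.99, 2.41]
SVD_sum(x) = [[0.65, -1.44, 0.33],  [0.45, -0.99, 0.23],  [-0.48, 1.07, -0.25],  [-0.40, 0.88, -0.2],  [0.94, -2.08, 0.48]] + [[1.16, 0.63, 0.46], [-0.39, -0.21, -0.15], [0.16, 0.09, 0.07], [0.03, 0.02, 0.01], [-0.52, -0.28, -0.21]] + [[0.0,-0.0,-0.0], [0.00,-0.00,-0.0], [0.0,-0.00,-0.0], [-0.00,0.00,0.0], [-0.00,0.00,0.0]]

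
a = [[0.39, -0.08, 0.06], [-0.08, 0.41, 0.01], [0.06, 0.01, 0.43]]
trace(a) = 1.23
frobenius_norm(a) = 0.72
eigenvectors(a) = [[-0.74, -0.67, -0.08], [-0.56, 0.54, 0.62], [0.38, -0.5, 0.78]]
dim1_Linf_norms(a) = [0.39, 0.41, 0.43]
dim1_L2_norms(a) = [0.4, 0.42, 0.43]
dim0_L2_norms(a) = [0.4, 0.42, 0.43]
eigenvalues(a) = [0.3, 0.5, 0.43]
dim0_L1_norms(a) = [0.53, 0.5, 0.5]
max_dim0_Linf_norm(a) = 0.43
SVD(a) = [[0.67,-0.08,-0.74], [-0.54,0.62,-0.56], [0.5,0.78,0.38]] @ diag([0.49956146078586655, 0.4321823830085974, 0.29825615620553597]) @ [[0.67, -0.54, 0.50], [-0.08, 0.62, 0.78], [-0.74, -0.56, 0.38]]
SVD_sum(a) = [[0.23, -0.18, 0.17], [-0.18, 0.15, -0.14], [0.17, -0.14, 0.13]] + [[0.0, -0.02, -0.03],[-0.02, 0.17, 0.21],[-0.03, 0.21, 0.26]] + [[0.16, 0.12, -0.08], [0.12, 0.09, -0.06], [-0.08, -0.06, 0.04]]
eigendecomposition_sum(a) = [[0.16,0.12,-0.08], [0.12,0.09,-0.06], [-0.08,-0.06,0.04]] + [[0.23, -0.18, 0.17], [-0.18, 0.15, -0.14], [0.17, -0.14, 0.13]] + [[0.0, -0.02, -0.03],[-0.02, 0.17, 0.21],[-0.03, 0.21, 0.26]]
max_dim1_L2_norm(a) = 0.43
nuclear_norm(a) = 1.23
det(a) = 0.06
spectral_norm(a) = 0.50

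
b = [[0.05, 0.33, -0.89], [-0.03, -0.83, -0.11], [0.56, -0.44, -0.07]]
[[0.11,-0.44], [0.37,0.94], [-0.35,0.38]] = b@ [[-0.96, -0.20], [-0.37, -1.13], [-0.32, 0.06]]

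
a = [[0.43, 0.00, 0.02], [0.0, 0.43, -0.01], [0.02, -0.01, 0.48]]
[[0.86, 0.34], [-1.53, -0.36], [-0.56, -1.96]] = a@[[2.05, 0.99], [-3.58, -0.94], [-1.32, -4.14]]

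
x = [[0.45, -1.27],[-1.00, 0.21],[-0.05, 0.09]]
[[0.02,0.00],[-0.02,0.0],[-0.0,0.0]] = x@[[0.02,0.0], [-0.01,-0.0]]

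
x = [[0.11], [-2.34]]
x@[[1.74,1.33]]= [[0.19, 0.15], [-4.07, -3.11]]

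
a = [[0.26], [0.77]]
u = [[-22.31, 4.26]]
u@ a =[[-2.52]]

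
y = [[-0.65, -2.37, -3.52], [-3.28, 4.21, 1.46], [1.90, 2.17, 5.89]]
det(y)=-13.209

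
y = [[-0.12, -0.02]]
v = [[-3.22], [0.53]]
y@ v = [[0.38]]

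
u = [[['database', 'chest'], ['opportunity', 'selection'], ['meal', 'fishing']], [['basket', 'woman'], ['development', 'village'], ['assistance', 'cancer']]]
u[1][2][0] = 'assistance'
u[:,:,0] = [['database', 'opportunity', 'meal'], ['basket', 'development', 'assistance']]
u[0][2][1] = 'fishing'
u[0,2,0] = 'meal'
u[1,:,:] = [['basket', 'woman'], ['development', 'village'], ['assistance', 'cancer']]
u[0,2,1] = 'fishing'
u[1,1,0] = 'development'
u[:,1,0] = ['opportunity', 'development']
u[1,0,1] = 'woman'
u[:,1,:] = [['opportunity', 'selection'], ['development', 'village']]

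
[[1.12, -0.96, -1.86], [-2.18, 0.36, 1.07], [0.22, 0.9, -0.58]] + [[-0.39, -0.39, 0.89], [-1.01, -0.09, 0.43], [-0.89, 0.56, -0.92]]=[[0.73, -1.35, -0.97],  [-3.19, 0.27, 1.50],  [-0.67, 1.46, -1.50]]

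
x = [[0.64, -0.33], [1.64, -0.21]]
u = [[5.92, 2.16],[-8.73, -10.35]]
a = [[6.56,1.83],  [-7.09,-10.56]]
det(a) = -56.30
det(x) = 0.41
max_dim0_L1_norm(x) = 2.28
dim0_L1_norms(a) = [13.65, 12.39]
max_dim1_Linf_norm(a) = 10.56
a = x + u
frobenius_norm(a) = 14.43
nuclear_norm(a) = 17.91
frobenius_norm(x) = 1.80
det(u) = -42.42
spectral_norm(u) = 14.65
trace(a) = -4.00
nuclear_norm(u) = 17.55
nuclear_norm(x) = 2.02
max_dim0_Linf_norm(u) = 10.35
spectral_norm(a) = 13.84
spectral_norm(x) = 1.79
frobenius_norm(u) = 14.93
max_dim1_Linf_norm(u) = 10.35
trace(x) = 0.43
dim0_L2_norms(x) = [1.76, 0.39]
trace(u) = -4.43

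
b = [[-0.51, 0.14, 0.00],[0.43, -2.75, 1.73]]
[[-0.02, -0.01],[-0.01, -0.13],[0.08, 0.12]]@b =[[0.01, 0.02, -0.02],  [-0.05, 0.36, -0.22],  [0.01, -0.32, 0.21]]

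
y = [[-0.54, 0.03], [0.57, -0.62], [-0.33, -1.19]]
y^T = [[-0.54,0.57,-0.33],[0.03,-0.62,-1.19]]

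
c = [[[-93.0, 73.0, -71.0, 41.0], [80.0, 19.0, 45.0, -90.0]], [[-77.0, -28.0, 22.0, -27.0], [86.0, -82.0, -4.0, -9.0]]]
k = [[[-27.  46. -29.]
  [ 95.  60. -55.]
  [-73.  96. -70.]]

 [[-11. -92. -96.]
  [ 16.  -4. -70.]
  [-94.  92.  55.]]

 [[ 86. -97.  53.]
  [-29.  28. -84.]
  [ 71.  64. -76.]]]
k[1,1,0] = 16.0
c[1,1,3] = -9.0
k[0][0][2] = -29.0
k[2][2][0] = 71.0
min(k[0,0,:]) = -29.0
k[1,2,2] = 55.0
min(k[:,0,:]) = -97.0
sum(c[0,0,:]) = -50.0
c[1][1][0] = 86.0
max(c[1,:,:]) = 86.0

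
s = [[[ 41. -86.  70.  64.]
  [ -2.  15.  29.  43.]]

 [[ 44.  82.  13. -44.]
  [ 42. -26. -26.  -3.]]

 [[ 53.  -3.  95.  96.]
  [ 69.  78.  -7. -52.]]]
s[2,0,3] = 96.0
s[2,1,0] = 69.0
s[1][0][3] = -44.0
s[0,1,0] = -2.0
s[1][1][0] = 42.0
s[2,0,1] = -3.0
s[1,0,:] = [44.0, 82.0, 13.0, -44.0]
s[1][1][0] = 42.0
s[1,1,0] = 42.0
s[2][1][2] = -7.0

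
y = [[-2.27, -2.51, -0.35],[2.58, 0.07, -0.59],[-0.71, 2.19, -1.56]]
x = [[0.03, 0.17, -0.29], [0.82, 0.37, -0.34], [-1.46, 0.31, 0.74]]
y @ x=[[-1.62, -1.42, 1.25], [1.0, 0.28, -1.21], [4.05, 0.21, -1.69]]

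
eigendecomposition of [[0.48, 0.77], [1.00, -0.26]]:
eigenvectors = [[0.8, -0.50], [0.60, 0.86]]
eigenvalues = [1.06, -0.84]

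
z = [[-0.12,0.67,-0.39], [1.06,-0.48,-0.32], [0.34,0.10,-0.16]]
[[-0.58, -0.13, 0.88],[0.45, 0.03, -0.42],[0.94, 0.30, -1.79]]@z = [[0.23, -0.24, 0.13],[-0.16, 0.25, -0.12],[-0.4, 0.31, -0.18]]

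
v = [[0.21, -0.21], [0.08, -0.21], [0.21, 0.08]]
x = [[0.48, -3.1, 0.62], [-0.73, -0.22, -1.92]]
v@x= [[0.25, -0.60, 0.53],[0.19, -0.20, 0.45],[0.04, -0.67, -0.02]]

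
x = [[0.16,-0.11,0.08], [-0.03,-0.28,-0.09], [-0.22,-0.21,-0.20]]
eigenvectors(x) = [[-0.02, -0.72, -0.55], [-0.65, -0.12, -0.2], [-0.76, 0.69, 0.81]]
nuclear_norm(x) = 0.70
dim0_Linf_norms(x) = [0.22, 0.28, 0.2]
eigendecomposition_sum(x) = [[-0.00, -0.01, -0.0], [-0.06, -0.26, -0.10], [-0.07, -0.31, -0.12]] + [[0.16,-0.10,0.08], [0.03,-0.02,0.01], [-0.16,0.10,-0.08]] + [[-0.00, 0.0, -0.00], [-0.0, 0.0, -0.0], [0.0, -0.0, 0.00]]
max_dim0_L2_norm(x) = 0.37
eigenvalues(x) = [-0.39, 0.07, 0.0]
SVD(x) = [[-0.07, -0.8, 0.59], [0.6, -0.51, -0.62], [0.80, 0.31, 0.52]] @ diag([0.4440157454583141, 0.25855369858808536, 5.2263937348548766e-05]) @ [[-0.46, -0.74, -0.49],[-0.70, 0.65, -0.31],[-0.55, -0.2, 0.81]]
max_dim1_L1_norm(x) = 0.63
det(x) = -0.00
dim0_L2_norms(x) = [0.27, 0.37, 0.23]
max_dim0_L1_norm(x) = 0.6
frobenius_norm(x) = 0.51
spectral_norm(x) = 0.44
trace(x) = -0.32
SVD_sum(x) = [[0.02,  0.02,  0.02], [-0.12,  -0.19,  -0.13], [-0.16,  -0.26,  -0.18]] + [[0.14,-0.13,0.06], [0.09,-0.09,0.04], [-0.06,0.05,-0.02]] + [[-0.0, -0.0, 0.00], [0.00, 0.00, -0.0], [-0.00, -0.0, 0.00]]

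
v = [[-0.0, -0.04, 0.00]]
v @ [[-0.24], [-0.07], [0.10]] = [[0.00]]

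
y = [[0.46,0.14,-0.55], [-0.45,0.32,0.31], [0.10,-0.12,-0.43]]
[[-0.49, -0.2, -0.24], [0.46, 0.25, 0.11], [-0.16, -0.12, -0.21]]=y @[[-0.88, -0.31, 0.10], [0.05, 0.20, -0.02], [0.16, 0.15, 0.52]]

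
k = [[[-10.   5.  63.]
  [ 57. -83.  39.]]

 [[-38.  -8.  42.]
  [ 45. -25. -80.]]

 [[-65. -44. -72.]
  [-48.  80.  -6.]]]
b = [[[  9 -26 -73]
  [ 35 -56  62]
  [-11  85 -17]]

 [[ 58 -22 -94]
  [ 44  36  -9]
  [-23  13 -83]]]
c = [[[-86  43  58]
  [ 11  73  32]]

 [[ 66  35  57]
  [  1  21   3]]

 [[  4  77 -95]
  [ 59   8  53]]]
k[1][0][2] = 42.0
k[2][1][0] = -48.0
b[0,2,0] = -11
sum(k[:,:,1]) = -75.0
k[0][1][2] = 39.0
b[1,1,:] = [44, 36, -9]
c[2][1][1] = 8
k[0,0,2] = 63.0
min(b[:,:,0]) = -23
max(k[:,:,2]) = 63.0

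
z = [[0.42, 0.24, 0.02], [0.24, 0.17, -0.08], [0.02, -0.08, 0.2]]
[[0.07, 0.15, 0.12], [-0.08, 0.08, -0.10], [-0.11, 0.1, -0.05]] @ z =[[0.07, 0.03, 0.01], [-0.02, 0.0, -0.03], [-0.02, -0.01, -0.02]]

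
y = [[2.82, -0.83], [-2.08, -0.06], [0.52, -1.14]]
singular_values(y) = [3.64, 1.14]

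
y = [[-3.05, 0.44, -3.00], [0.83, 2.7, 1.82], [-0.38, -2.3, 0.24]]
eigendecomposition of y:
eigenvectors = [[(0.99+0j), (-0.47+0.09j), (-0.47-0.09j)], [-0.14+0.00j, (-0.32-0.41j), (-0.32+0.41j)], [0.01+0.00j, (0.71+0j), 0.71-0.00j]]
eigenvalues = [(-3.15+0j), (1.52+1.28j), (1.52-1.28j)]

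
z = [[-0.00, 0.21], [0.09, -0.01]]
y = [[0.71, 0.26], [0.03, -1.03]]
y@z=[[0.02, 0.15], [-0.09, 0.02]]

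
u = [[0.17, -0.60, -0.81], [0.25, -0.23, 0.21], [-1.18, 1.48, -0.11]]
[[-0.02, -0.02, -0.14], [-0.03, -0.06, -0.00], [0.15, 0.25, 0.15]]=u @ [[-0.14, -0.04, -0.02], [-0.01, 0.13, 0.09], [0.00, -0.08, 0.1]]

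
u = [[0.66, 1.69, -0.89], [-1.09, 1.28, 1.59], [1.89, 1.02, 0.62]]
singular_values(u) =[2.65, 2.31, 1.44]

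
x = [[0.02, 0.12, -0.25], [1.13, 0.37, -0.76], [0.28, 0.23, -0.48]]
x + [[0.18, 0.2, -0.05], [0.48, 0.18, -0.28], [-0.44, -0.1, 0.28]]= [[0.2, 0.32, -0.3], [1.61, 0.55, -1.04], [-0.16, 0.13, -0.20]]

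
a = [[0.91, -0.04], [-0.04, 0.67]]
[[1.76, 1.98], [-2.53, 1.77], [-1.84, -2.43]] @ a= [[1.52, 1.26], [-2.37, 1.29], [-1.58, -1.55]]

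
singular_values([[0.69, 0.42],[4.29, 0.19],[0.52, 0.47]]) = [4.39, 0.58]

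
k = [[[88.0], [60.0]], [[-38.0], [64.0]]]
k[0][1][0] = 60.0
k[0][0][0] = 88.0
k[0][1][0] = 60.0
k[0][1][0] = 60.0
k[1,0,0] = -38.0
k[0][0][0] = 88.0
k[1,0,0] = -38.0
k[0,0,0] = 88.0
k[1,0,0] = -38.0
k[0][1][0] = 60.0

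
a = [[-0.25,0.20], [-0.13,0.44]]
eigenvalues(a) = [-0.21, 0.4]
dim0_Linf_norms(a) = [0.25, 0.44]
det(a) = -0.08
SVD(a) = [[0.54,  0.84], [0.84,  -0.54]] @ diag([0.5371651453345918, 0.1563764900413963]) @ [[-0.46, 0.89], [-0.89, -0.46]]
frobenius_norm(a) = 0.56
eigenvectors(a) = [[-0.98, -0.29], [-0.2, -0.96]]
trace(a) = 0.19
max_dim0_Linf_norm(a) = 0.44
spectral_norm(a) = 0.54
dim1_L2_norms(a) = [0.32, 0.46]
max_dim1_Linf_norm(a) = 0.44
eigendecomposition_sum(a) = [[-0.22, 0.07],[-0.04, 0.01]] + [[-0.03, 0.13],  [-0.09, 0.43]]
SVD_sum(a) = [[-0.13, 0.26], [-0.21, 0.4]] + [[-0.12, -0.06], [0.08, 0.04]]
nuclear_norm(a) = 0.69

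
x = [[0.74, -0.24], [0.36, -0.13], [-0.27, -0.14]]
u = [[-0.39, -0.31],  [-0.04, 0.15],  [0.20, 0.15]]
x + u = [[0.35, -0.55], [0.32, 0.02], [-0.07, 0.01]]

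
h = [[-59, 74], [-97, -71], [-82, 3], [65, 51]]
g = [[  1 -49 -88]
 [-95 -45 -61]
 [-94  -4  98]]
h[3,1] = 51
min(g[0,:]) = -88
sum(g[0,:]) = -136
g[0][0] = 1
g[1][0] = -95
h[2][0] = -82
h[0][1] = 74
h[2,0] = -82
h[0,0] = -59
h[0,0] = -59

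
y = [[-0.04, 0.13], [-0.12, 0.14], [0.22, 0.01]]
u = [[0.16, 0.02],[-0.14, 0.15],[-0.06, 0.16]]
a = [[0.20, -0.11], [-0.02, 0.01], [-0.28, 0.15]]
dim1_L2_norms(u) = [0.16, 0.21, 0.17]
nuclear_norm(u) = 0.42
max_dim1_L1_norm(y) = 0.26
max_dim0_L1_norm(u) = 0.36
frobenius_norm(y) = 0.32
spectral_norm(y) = 0.27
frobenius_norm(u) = 0.31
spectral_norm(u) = 0.28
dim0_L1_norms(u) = [0.36, 0.33]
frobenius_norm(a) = 0.39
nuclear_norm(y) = 0.44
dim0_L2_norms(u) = [0.22, 0.22]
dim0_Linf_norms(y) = [0.22, 0.14]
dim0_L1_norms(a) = [0.5, 0.27]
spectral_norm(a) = 0.39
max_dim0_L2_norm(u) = 0.22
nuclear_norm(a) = 0.39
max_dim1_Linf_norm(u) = 0.16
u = a + y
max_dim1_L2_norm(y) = 0.22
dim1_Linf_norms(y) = [0.13, 0.14, 0.22]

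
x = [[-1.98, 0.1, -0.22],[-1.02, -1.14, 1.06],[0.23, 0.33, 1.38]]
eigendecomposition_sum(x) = [[(-0.99-2.6j),  (0.05+0.9j),  -0.07-0.51j],  [(-0.52-7.97j),  (-0.61+2.51j),  0.23-1.46j],  [(0.09+1.08j),  0.07-0.34j,  -0.03+0.20j]] + [[(-0.99+2.6j), (0.05-0.9j), (-0.07+0.51j)],  [(-0.52+7.97j), -0.61-2.51j, 0.23+1.46j],  [(0.09-1.08j), (0.07+0.34j), -0.03-0.20j]] + [[-0.00-0.00j, -0.01+0.00j, (-0.07-0j)], [(0.02+0j), 0.08-0.00j, 0.60+0.00j], [(0.04+0j), 0.18-0.00j, (1.43+0j)]]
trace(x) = -1.74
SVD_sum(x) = [[-1.64,-0.51,0.40], [-1.41,-0.43,0.34], [-0.0,-0.00,0.00]] + [[-0.24,0.19,-0.75], [0.28,-0.22,0.88], [0.38,-0.30,1.17]] + [[-0.09, 0.42, 0.14], [0.11, -0.48, -0.16], [-0.14, 0.63, 0.2]]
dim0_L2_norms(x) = [2.24, 1.19, 1.75]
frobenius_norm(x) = 3.08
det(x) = 3.99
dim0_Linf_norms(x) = [1.98, 1.14, 1.38]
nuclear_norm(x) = 5.07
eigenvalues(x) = [(-1.62+0.11j), (-1.62-0.11j), (1.51+0j)]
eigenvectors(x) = [[0.31-0.10j, 0.31+0.10j, -0.05+0.00j],[0.94+0.00j, (0.94-0j), (0.39+0j)],[(-0.13+0j), -0.13-0.00j, 0.92+0.00j]]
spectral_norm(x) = 2.33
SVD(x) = [[-0.76, 0.46, 0.46], [-0.65, -0.53, -0.54], [-0.0, -0.71, 0.70]] @ diag([2.326655812578668, 1.779648672466817, 0.9633915779064031]) @ [[0.93, 0.29, -0.23], [-0.3, 0.23, -0.93], [-0.21, 0.93, 0.30]]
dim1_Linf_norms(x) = [1.98, 1.14, 1.38]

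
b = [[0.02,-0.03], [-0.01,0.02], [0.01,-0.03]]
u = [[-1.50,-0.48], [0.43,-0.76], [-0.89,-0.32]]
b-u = [[1.52, 0.45], [-0.44, 0.78], [0.9, 0.29]]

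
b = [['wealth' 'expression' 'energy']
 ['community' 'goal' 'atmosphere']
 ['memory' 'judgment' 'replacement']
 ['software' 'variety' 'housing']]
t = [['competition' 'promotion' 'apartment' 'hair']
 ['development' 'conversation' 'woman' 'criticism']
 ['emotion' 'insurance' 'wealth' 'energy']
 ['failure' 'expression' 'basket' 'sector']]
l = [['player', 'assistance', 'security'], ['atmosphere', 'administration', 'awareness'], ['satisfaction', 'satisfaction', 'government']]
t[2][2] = 'wealth'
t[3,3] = 'sector'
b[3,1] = 'variety'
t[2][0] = 'emotion'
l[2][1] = 'satisfaction'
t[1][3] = 'criticism'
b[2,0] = 'memory'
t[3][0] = 'failure'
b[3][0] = 'software'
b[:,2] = ['energy', 'atmosphere', 'replacement', 'housing']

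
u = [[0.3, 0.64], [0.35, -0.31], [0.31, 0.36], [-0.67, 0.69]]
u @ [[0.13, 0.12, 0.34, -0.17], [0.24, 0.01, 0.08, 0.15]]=[[0.19, 0.04, 0.15, 0.04], [-0.03, 0.04, 0.09, -0.11], [0.13, 0.04, 0.13, 0.00], [0.08, -0.07, -0.17, 0.22]]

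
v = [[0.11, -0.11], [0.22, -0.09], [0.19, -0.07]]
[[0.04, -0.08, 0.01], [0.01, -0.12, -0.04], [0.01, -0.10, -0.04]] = v @ [[-0.13,  -0.43,  -0.4], [-0.46,  0.3,  -0.51]]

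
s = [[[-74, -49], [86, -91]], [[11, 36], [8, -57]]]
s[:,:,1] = [[-49, -91], [36, -57]]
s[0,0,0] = -74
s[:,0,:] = [[-74, -49], [11, 36]]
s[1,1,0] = 8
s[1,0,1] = 36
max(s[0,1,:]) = 86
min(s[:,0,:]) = -74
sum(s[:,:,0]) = 31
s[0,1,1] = -91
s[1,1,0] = 8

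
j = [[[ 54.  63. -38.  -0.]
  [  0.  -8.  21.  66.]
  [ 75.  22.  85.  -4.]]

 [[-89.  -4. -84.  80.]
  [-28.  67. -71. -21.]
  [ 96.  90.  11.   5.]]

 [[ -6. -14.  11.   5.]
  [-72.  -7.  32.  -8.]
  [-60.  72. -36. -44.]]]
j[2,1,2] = 32.0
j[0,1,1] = -8.0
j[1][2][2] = 11.0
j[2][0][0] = -6.0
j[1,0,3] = 80.0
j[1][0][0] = -89.0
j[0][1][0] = 0.0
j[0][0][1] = 63.0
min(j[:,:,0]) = -89.0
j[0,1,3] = 66.0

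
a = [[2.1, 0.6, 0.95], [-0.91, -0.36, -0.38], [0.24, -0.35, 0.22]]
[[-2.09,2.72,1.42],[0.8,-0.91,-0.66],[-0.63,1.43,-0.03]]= a @[[0.34, 2.25, 0.51], [0.12, -2.77, 0.47], [-3.03, -0.36, 0.07]]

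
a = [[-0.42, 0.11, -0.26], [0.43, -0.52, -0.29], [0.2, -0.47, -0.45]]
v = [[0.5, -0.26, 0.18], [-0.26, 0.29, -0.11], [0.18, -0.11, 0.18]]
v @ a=[[-0.29, 0.11, -0.14], [0.21, -0.13, 0.03], [-0.09, -0.01, -0.10]]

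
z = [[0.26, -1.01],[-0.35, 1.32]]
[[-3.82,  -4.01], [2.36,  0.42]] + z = [[-3.56, -5.02], [2.01, 1.74]]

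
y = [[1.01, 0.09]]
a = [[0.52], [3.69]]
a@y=[[0.53, 0.05], [3.73, 0.33]]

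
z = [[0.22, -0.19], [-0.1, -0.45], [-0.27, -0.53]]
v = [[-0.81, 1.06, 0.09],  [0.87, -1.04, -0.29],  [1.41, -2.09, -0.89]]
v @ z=[[-0.31, -0.37], [0.37, 0.46], [0.76, 1.14]]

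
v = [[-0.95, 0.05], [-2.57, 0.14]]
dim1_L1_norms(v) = [1.0, 2.71]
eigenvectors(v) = [[-0.35, -0.05], [-0.94, -1.0]]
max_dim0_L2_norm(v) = 2.74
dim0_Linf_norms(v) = [2.57, 0.14]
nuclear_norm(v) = 2.75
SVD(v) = [[-0.35, -0.94], [-0.94, 0.35]] @ diag([2.743992950169047, 0.0016399459042789153]) @ [[1.00, -0.05], [0.05, 1.00]]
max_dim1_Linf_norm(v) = 2.57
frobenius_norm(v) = 2.74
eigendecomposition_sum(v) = [[-0.95, 0.05], [-2.55, 0.13]] + [[-0.0,  0.00], [-0.02,  0.01]]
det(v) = -0.00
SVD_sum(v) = [[-0.95, 0.05], [-2.57, 0.14]] + [[-0.00, -0.00], [0.0, 0.0]]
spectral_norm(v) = 2.74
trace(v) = -0.81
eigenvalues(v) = [-0.82, 0.01]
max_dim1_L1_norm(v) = 2.71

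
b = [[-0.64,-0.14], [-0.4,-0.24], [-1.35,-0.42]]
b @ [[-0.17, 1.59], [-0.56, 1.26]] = [[0.19, -1.19], [0.2, -0.94], [0.46, -2.68]]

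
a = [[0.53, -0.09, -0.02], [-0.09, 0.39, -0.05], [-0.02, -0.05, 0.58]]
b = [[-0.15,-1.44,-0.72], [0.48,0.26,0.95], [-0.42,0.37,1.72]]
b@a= [[0.06,-0.51,-0.34], [0.21,0.01,0.53], [-0.29,0.1,0.99]]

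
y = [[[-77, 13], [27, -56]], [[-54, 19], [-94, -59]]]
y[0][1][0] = 27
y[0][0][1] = 13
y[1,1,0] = -94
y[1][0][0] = -54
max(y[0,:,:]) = 27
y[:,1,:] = [[27, -56], [-94, -59]]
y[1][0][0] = -54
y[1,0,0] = -54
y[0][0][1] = 13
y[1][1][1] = -59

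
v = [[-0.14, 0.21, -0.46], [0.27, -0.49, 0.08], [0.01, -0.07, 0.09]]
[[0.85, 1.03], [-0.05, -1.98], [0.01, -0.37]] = v@[[-5.14, 1.59], [-2.99, 4.83], [-1.65, -0.52]]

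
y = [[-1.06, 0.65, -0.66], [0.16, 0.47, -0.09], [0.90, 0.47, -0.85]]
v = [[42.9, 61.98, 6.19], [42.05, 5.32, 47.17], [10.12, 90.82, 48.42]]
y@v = [[-24.82, -122.18, -7.86], [25.72, 4.24, 18.8], [49.77, -18.91, -13.42]]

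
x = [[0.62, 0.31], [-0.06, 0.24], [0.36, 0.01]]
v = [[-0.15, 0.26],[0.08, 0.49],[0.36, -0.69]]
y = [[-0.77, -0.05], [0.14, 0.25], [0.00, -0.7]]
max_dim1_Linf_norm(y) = 0.77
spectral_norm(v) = 0.93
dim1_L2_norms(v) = [0.3, 0.5, 0.78]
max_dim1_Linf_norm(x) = 0.62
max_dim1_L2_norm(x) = 0.69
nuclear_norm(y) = 1.52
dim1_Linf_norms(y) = [0.77, 0.25, 0.7]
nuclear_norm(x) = 1.05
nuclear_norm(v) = 1.20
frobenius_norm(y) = 1.08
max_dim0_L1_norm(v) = 1.44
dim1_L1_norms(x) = [0.93, 0.3, 0.37]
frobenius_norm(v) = 0.97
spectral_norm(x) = 0.77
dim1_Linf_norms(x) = [0.62, 0.24, 0.36]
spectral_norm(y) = 0.81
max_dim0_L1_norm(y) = 1.0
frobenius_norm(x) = 0.82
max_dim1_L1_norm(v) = 1.05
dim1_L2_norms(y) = [0.77, 0.29, 0.7]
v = x + y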